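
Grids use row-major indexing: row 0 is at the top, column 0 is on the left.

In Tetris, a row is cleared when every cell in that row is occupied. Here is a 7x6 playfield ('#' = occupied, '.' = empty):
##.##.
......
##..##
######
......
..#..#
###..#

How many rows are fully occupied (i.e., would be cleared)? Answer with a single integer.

Answer: 1

Derivation:
Check each row:
  row 0: 2 empty cells -> not full
  row 1: 6 empty cells -> not full
  row 2: 2 empty cells -> not full
  row 3: 0 empty cells -> FULL (clear)
  row 4: 6 empty cells -> not full
  row 5: 4 empty cells -> not full
  row 6: 2 empty cells -> not full
Total rows cleared: 1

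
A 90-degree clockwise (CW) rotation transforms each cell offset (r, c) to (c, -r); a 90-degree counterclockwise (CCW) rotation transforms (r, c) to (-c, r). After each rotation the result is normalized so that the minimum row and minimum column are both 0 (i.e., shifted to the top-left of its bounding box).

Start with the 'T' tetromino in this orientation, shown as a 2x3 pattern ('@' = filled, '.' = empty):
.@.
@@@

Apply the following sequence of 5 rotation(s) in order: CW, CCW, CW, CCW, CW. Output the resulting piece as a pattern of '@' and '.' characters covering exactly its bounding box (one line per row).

Start:
.@.
@@@
After rotation 1 (CW):
@.
@@
@.
After rotation 2 (CCW):
.@.
@@@
After rotation 3 (CW):
@.
@@
@.
After rotation 4 (CCW):
.@.
@@@
After rotation 5 (CW):
@.
@@
@.

Answer: @.
@@
@.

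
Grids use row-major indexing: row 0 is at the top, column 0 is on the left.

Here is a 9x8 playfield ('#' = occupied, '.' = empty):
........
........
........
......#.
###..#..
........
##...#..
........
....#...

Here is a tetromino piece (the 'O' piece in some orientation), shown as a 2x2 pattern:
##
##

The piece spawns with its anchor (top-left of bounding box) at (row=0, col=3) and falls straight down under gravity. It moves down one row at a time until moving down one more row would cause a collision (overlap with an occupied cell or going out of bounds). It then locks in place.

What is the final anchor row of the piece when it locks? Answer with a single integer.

Spawn at (row=0, col=3). Try each row:
  row 0: fits
  row 1: fits
  row 2: fits
  row 3: fits
  row 4: fits
  row 5: fits
  row 6: fits
  row 7: blocked -> lock at row 6

Answer: 6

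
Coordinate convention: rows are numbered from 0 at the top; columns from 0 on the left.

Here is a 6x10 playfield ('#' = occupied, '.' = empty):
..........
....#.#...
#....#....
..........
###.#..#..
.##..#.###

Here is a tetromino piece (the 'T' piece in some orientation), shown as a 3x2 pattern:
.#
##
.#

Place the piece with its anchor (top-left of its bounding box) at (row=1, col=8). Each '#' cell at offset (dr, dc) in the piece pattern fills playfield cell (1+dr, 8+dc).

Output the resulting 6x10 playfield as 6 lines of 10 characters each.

Answer: ..........
....#.#..#
#....#..##
.........#
###.#..#..
.##..#.###

Derivation:
Fill (1+0,8+1) = (1,9)
Fill (1+1,8+0) = (2,8)
Fill (1+1,8+1) = (2,9)
Fill (1+2,8+1) = (3,9)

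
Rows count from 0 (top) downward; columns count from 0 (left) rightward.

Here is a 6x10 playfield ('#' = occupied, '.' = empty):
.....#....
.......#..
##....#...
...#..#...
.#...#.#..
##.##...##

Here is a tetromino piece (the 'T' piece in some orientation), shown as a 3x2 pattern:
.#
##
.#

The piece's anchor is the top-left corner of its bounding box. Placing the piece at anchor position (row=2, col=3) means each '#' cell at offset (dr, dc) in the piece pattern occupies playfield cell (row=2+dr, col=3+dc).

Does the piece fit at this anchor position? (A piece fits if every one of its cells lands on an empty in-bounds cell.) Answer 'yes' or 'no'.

Answer: no

Derivation:
Check each piece cell at anchor (2, 3):
  offset (0,1) -> (2,4): empty -> OK
  offset (1,0) -> (3,3): occupied ('#') -> FAIL
  offset (1,1) -> (3,4): empty -> OK
  offset (2,1) -> (4,4): empty -> OK
All cells valid: no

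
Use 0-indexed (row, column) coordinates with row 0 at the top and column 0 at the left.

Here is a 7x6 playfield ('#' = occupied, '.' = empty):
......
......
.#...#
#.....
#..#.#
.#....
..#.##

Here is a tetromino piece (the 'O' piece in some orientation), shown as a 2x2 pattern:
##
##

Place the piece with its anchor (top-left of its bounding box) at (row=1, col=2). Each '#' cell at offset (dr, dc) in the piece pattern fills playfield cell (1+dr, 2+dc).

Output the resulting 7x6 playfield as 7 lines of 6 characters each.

Fill (1+0,2+0) = (1,2)
Fill (1+0,2+1) = (1,3)
Fill (1+1,2+0) = (2,2)
Fill (1+1,2+1) = (2,3)

Answer: ......
..##..
.###.#
#.....
#..#.#
.#....
..#.##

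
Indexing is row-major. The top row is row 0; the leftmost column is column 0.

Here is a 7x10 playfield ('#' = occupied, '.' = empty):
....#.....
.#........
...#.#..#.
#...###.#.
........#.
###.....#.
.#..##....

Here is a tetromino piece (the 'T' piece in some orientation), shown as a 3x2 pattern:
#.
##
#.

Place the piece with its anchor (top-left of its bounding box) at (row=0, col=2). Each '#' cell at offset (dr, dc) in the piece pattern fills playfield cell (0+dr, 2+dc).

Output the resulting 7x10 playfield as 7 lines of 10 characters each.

Fill (0+0,2+0) = (0,2)
Fill (0+1,2+0) = (1,2)
Fill (0+1,2+1) = (1,3)
Fill (0+2,2+0) = (2,2)

Answer: ..#.#.....
.###......
..##.#..#.
#...###.#.
........#.
###.....#.
.#..##....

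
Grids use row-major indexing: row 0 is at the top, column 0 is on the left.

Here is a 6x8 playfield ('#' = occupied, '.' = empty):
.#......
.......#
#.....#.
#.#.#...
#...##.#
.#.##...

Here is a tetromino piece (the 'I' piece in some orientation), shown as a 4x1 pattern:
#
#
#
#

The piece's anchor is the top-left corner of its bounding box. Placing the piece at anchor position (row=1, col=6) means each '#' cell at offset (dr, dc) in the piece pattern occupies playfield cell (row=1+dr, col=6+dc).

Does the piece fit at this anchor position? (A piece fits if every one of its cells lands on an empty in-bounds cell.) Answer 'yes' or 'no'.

Check each piece cell at anchor (1, 6):
  offset (0,0) -> (1,6): empty -> OK
  offset (1,0) -> (2,6): occupied ('#') -> FAIL
  offset (2,0) -> (3,6): empty -> OK
  offset (3,0) -> (4,6): empty -> OK
All cells valid: no

Answer: no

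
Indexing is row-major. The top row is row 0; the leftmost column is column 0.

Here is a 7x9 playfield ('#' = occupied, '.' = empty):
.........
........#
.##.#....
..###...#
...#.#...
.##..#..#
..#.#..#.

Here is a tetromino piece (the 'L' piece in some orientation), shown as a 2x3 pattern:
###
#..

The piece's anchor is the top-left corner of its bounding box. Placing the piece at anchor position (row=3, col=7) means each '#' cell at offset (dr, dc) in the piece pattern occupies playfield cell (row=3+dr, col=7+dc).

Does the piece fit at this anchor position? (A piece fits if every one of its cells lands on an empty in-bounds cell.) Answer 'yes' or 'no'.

Check each piece cell at anchor (3, 7):
  offset (0,0) -> (3,7): empty -> OK
  offset (0,1) -> (3,8): occupied ('#') -> FAIL
  offset (0,2) -> (3,9): out of bounds -> FAIL
  offset (1,0) -> (4,7): empty -> OK
All cells valid: no

Answer: no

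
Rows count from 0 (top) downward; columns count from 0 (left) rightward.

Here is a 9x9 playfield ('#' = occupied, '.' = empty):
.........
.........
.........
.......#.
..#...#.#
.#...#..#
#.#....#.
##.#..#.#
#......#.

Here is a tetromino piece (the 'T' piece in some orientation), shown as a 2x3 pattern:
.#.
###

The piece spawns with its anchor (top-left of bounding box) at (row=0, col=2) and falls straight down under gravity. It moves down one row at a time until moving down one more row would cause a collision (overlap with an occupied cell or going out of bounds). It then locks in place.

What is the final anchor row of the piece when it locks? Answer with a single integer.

Spawn at (row=0, col=2). Try each row:
  row 0: fits
  row 1: fits
  row 2: fits
  row 3: blocked -> lock at row 2

Answer: 2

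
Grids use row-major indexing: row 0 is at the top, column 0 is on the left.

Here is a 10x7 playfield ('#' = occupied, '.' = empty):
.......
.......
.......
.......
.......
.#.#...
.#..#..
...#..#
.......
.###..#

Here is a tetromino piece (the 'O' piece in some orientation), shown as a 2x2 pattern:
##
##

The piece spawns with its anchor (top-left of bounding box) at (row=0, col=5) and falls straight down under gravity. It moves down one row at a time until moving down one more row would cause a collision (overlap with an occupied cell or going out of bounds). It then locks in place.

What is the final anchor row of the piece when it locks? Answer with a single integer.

Spawn at (row=0, col=5). Try each row:
  row 0: fits
  row 1: fits
  row 2: fits
  row 3: fits
  row 4: fits
  row 5: fits
  row 6: blocked -> lock at row 5

Answer: 5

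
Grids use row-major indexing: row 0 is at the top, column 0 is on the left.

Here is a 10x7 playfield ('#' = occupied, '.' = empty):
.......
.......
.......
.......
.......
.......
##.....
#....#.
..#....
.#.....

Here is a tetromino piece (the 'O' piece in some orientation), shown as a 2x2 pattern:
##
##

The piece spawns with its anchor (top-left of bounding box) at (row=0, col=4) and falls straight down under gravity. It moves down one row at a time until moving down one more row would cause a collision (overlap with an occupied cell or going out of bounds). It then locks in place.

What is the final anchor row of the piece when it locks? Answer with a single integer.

Spawn at (row=0, col=4). Try each row:
  row 0: fits
  row 1: fits
  row 2: fits
  row 3: fits
  row 4: fits
  row 5: fits
  row 6: blocked -> lock at row 5

Answer: 5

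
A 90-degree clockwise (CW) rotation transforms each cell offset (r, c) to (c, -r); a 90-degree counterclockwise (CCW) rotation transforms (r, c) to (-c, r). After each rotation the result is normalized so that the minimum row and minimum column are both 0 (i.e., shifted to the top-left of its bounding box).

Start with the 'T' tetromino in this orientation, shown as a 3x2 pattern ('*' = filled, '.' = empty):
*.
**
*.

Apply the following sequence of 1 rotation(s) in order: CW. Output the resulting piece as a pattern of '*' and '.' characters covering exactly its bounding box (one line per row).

Answer: ***
.*.

Derivation:
Start:
*.
**
*.
After rotation 1 (CW):
***
.*.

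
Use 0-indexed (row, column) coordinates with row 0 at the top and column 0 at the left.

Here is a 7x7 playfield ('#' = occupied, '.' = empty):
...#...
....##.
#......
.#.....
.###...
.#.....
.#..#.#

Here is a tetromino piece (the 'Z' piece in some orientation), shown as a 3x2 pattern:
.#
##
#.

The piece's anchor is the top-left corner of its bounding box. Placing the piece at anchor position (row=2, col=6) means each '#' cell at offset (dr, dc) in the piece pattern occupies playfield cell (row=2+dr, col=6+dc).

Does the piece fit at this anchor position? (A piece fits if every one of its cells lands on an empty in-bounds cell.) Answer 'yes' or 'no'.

Answer: no

Derivation:
Check each piece cell at anchor (2, 6):
  offset (0,1) -> (2,7): out of bounds -> FAIL
  offset (1,0) -> (3,6): empty -> OK
  offset (1,1) -> (3,7): out of bounds -> FAIL
  offset (2,0) -> (4,6): empty -> OK
All cells valid: no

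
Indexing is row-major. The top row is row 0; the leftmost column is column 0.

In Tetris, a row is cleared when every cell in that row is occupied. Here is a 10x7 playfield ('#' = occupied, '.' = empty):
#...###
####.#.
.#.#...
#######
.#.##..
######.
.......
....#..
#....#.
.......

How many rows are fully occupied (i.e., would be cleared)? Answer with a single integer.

Check each row:
  row 0: 3 empty cells -> not full
  row 1: 2 empty cells -> not full
  row 2: 5 empty cells -> not full
  row 3: 0 empty cells -> FULL (clear)
  row 4: 4 empty cells -> not full
  row 5: 1 empty cell -> not full
  row 6: 7 empty cells -> not full
  row 7: 6 empty cells -> not full
  row 8: 5 empty cells -> not full
  row 9: 7 empty cells -> not full
Total rows cleared: 1

Answer: 1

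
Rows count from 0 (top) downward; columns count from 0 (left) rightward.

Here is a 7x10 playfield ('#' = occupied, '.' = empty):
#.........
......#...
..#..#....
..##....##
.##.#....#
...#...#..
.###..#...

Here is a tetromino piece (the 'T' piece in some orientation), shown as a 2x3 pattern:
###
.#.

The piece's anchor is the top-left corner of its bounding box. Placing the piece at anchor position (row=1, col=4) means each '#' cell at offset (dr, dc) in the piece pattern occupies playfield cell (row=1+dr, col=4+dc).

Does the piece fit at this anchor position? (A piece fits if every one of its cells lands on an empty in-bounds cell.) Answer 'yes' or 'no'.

Answer: no

Derivation:
Check each piece cell at anchor (1, 4):
  offset (0,0) -> (1,4): empty -> OK
  offset (0,1) -> (1,5): empty -> OK
  offset (0,2) -> (1,6): occupied ('#') -> FAIL
  offset (1,1) -> (2,5): occupied ('#') -> FAIL
All cells valid: no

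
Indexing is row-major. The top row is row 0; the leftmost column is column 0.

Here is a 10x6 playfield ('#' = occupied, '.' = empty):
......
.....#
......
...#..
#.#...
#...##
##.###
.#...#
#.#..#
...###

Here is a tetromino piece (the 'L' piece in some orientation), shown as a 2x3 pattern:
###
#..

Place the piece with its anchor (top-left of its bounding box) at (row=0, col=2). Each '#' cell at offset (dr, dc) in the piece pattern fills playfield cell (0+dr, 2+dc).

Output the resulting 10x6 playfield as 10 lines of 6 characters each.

Fill (0+0,2+0) = (0,2)
Fill (0+0,2+1) = (0,3)
Fill (0+0,2+2) = (0,4)
Fill (0+1,2+0) = (1,2)

Answer: ..###.
..#..#
......
...#..
#.#...
#...##
##.###
.#...#
#.#..#
...###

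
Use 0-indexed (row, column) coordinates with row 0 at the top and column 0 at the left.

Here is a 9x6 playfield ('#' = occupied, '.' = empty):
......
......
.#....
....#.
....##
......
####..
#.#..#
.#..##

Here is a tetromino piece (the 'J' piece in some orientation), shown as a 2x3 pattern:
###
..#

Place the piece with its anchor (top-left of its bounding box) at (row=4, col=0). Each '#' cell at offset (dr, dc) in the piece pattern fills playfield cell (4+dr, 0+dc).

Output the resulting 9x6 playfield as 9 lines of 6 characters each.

Fill (4+0,0+0) = (4,0)
Fill (4+0,0+1) = (4,1)
Fill (4+0,0+2) = (4,2)
Fill (4+1,0+2) = (5,2)

Answer: ......
......
.#....
....#.
###.##
..#...
####..
#.#..#
.#..##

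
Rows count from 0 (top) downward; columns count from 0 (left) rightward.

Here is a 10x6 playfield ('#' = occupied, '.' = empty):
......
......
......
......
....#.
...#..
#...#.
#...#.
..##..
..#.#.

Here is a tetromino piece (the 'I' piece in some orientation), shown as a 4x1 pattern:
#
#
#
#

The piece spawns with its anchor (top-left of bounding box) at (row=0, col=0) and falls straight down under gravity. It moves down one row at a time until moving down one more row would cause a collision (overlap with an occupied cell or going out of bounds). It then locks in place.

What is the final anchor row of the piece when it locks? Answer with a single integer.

Answer: 2

Derivation:
Spawn at (row=0, col=0). Try each row:
  row 0: fits
  row 1: fits
  row 2: fits
  row 3: blocked -> lock at row 2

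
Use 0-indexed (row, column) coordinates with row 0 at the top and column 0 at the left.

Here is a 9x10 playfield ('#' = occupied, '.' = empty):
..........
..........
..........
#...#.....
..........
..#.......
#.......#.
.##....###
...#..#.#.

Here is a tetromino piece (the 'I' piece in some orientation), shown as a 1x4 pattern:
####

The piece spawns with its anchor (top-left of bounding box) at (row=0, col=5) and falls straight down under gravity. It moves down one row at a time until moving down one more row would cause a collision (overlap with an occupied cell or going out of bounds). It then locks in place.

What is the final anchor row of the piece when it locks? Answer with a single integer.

Answer: 5

Derivation:
Spawn at (row=0, col=5). Try each row:
  row 0: fits
  row 1: fits
  row 2: fits
  row 3: fits
  row 4: fits
  row 5: fits
  row 6: blocked -> lock at row 5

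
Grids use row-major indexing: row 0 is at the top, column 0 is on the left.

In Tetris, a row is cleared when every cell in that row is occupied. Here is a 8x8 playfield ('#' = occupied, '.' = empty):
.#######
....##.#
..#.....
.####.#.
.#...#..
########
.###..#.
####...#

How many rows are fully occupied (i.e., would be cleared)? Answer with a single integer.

Check each row:
  row 0: 1 empty cell -> not full
  row 1: 5 empty cells -> not full
  row 2: 7 empty cells -> not full
  row 3: 3 empty cells -> not full
  row 4: 6 empty cells -> not full
  row 5: 0 empty cells -> FULL (clear)
  row 6: 4 empty cells -> not full
  row 7: 3 empty cells -> not full
Total rows cleared: 1

Answer: 1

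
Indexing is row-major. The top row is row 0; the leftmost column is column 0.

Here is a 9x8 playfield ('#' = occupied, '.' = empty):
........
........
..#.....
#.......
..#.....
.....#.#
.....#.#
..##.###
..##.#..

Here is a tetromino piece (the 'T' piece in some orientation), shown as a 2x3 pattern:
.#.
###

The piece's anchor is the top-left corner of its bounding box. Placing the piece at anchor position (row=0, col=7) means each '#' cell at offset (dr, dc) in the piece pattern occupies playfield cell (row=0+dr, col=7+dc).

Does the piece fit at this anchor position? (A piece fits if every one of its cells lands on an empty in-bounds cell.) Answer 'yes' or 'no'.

Answer: no

Derivation:
Check each piece cell at anchor (0, 7):
  offset (0,1) -> (0,8): out of bounds -> FAIL
  offset (1,0) -> (1,7): empty -> OK
  offset (1,1) -> (1,8): out of bounds -> FAIL
  offset (1,2) -> (1,9): out of bounds -> FAIL
All cells valid: no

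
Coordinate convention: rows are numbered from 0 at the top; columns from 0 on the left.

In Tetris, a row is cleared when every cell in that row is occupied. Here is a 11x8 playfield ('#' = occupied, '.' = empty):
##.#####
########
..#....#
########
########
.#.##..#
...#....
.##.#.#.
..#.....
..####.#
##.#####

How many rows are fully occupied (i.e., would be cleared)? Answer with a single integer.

Answer: 3

Derivation:
Check each row:
  row 0: 1 empty cell -> not full
  row 1: 0 empty cells -> FULL (clear)
  row 2: 6 empty cells -> not full
  row 3: 0 empty cells -> FULL (clear)
  row 4: 0 empty cells -> FULL (clear)
  row 5: 4 empty cells -> not full
  row 6: 7 empty cells -> not full
  row 7: 4 empty cells -> not full
  row 8: 7 empty cells -> not full
  row 9: 3 empty cells -> not full
  row 10: 1 empty cell -> not full
Total rows cleared: 3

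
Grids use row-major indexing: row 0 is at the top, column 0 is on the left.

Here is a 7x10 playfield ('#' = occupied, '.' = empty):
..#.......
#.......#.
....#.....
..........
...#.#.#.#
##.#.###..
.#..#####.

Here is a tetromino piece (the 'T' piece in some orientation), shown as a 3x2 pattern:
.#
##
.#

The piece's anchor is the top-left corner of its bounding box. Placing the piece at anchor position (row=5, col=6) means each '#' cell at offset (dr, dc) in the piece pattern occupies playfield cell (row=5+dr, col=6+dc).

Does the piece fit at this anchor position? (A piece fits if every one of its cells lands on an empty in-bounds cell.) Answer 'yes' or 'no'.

Check each piece cell at anchor (5, 6):
  offset (0,1) -> (5,7): occupied ('#') -> FAIL
  offset (1,0) -> (6,6): occupied ('#') -> FAIL
  offset (1,1) -> (6,7): occupied ('#') -> FAIL
  offset (2,1) -> (7,7): out of bounds -> FAIL
All cells valid: no

Answer: no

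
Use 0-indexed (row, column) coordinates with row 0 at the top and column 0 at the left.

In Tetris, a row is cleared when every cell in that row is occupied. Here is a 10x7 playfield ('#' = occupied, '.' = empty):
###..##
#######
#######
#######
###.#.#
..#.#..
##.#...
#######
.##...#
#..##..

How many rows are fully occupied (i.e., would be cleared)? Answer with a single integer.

Check each row:
  row 0: 2 empty cells -> not full
  row 1: 0 empty cells -> FULL (clear)
  row 2: 0 empty cells -> FULL (clear)
  row 3: 0 empty cells -> FULL (clear)
  row 4: 2 empty cells -> not full
  row 5: 5 empty cells -> not full
  row 6: 4 empty cells -> not full
  row 7: 0 empty cells -> FULL (clear)
  row 8: 4 empty cells -> not full
  row 9: 4 empty cells -> not full
Total rows cleared: 4

Answer: 4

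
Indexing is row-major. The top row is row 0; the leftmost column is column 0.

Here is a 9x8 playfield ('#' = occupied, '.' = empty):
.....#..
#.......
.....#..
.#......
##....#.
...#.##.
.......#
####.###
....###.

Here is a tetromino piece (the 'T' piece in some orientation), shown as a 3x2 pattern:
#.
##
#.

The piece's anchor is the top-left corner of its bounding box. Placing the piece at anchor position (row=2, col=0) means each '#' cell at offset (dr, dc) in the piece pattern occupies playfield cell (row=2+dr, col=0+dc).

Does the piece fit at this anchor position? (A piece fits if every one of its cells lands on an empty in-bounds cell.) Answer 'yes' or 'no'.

Answer: no

Derivation:
Check each piece cell at anchor (2, 0):
  offset (0,0) -> (2,0): empty -> OK
  offset (1,0) -> (3,0): empty -> OK
  offset (1,1) -> (3,1): occupied ('#') -> FAIL
  offset (2,0) -> (4,0): occupied ('#') -> FAIL
All cells valid: no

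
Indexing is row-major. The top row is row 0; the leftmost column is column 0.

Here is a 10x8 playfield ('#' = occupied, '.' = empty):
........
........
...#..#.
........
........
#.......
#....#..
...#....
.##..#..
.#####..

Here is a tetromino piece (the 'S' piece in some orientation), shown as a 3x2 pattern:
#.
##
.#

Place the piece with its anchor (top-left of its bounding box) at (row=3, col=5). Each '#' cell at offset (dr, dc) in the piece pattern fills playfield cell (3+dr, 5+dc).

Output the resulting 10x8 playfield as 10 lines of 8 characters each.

Answer: ........
........
...#..#.
.....#..
.....##.
#.....#.
#....#..
...#....
.##..#..
.#####..

Derivation:
Fill (3+0,5+0) = (3,5)
Fill (3+1,5+0) = (4,5)
Fill (3+1,5+1) = (4,6)
Fill (3+2,5+1) = (5,6)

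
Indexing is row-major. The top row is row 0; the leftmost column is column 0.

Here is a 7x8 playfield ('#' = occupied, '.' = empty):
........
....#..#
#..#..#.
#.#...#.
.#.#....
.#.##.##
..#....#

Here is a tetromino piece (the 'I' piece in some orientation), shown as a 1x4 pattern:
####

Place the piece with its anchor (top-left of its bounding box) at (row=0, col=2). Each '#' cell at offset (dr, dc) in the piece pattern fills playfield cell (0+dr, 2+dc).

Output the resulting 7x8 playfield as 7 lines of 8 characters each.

Answer: ..####..
....#..#
#..#..#.
#.#...#.
.#.#....
.#.##.##
..#....#

Derivation:
Fill (0+0,2+0) = (0,2)
Fill (0+0,2+1) = (0,3)
Fill (0+0,2+2) = (0,4)
Fill (0+0,2+3) = (0,5)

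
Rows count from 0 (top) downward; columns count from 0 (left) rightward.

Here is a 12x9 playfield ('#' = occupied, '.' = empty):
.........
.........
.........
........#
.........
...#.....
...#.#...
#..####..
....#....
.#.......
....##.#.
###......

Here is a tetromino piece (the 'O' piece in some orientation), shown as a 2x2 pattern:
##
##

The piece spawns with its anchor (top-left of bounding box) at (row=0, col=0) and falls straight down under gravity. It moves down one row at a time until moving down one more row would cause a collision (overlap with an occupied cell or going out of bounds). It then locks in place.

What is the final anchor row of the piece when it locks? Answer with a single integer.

Answer: 5

Derivation:
Spawn at (row=0, col=0). Try each row:
  row 0: fits
  row 1: fits
  row 2: fits
  row 3: fits
  row 4: fits
  row 5: fits
  row 6: blocked -> lock at row 5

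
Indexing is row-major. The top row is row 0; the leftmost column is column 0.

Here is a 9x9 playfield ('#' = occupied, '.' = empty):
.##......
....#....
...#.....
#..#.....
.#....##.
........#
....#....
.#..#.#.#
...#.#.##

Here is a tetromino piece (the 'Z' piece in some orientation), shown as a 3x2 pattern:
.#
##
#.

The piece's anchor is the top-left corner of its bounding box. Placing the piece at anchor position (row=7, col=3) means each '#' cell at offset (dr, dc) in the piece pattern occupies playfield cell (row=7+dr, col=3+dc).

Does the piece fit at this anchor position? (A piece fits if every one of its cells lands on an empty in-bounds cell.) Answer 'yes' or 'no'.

Answer: no

Derivation:
Check each piece cell at anchor (7, 3):
  offset (0,1) -> (7,4): occupied ('#') -> FAIL
  offset (1,0) -> (8,3): occupied ('#') -> FAIL
  offset (1,1) -> (8,4): empty -> OK
  offset (2,0) -> (9,3): out of bounds -> FAIL
All cells valid: no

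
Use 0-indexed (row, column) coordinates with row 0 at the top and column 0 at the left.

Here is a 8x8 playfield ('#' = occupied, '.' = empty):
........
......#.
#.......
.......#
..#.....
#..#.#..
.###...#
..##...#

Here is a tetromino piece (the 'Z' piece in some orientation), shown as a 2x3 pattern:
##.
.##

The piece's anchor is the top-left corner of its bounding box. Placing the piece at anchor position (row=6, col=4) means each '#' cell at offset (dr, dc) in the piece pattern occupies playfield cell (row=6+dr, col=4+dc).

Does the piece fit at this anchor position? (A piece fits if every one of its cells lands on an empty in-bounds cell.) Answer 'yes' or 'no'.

Answer: yes

Derivation:
Check each piece cell at anchor (6, 4):
  offset (0,0) -> (6,4): empty -> OK
  offset (0,1) -> (6,5): empty -> OK
  offset (1,1) -> (7,5): empty -> OK
  offset (1,2) -> (7,6): empty -> OK
All cells valid: yes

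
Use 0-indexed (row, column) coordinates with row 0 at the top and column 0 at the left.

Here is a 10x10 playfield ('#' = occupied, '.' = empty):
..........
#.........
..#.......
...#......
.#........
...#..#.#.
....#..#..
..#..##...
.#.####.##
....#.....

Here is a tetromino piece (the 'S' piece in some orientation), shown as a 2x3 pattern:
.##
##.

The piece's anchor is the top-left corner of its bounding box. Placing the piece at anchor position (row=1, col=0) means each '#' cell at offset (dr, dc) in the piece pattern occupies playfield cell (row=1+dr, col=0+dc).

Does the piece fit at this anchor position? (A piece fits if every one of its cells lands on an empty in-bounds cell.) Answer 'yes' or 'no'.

Answer: yes

Derivation:
Check each piece cell at anchor (1, 0):
  offset (0,1) -> (1,1): empty -> OK
  offset (0,2) -> (1,2): empty -> OK
  offset (1,0) -> (2,0): empty -> OK
  offset (1,1) -> (2,1): empty -> OK
All cells valid: yes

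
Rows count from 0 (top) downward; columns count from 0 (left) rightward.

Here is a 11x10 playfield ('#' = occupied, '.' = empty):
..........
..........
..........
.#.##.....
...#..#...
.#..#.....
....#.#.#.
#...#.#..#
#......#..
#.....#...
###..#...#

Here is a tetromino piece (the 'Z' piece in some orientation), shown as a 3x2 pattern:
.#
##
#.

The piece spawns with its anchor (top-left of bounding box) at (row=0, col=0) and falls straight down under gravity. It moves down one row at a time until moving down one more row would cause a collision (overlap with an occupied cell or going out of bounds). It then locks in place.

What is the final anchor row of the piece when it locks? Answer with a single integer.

Answer: 1

Derivation:
Spawn at (row=0, col=0). Try each row:
  row 0: fits
  row 1: fits
  row 2: blocked -> lock at row 1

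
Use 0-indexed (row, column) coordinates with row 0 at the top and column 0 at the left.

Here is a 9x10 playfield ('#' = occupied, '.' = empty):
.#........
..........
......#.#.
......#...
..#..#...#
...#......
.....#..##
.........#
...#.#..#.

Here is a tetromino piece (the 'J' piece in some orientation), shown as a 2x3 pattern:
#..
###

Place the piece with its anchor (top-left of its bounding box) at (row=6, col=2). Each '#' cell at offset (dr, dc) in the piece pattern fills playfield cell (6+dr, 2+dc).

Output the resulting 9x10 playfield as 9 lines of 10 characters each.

Fill (6+0,2+0) = (6,2)
Fill (6+1,2+0) = (7,2)
Fill (6+1,2+1) = (7,3)
Fill (6+1,2+2) = (7,4)

Answer: .#........
..........
......#.#.
......#...
..#..#...#
...#......
..#..#..##
..###....#
...#.#..#.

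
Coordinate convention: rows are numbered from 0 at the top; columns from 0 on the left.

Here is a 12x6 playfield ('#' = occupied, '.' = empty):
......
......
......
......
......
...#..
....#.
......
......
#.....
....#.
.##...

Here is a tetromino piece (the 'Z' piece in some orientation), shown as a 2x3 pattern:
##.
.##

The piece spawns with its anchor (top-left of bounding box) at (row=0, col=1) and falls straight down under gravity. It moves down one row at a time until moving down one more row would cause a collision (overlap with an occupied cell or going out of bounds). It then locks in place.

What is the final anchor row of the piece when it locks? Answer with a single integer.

Answer: 3

Derivation:
Spawn at (row=0, col=1). Try each row:
  row 0: fits
  row 1: fits
  row 2: fits
  row 3: fits
  row 4: blocked -> lock at row 3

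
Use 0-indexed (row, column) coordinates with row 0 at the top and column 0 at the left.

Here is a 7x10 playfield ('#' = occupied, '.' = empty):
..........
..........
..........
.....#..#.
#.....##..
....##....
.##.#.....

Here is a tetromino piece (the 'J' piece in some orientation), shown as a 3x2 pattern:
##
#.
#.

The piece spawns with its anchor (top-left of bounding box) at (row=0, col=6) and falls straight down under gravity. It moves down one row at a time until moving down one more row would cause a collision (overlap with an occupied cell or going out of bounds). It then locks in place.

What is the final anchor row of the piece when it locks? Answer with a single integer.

Spawn at (row=0, col=6). Try each row:
  row 0: fits
  row 1: fits
  row 2: blocked -> lock at row 1

Answer: 1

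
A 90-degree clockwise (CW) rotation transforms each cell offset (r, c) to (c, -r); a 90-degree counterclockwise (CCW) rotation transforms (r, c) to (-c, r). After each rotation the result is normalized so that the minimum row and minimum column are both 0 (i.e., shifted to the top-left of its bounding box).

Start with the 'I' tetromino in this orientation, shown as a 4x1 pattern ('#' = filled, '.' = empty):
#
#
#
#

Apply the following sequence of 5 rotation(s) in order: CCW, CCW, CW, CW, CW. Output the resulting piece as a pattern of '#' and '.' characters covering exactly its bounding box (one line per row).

Start:
#
#
#
#
After rotation 1 (CCW):
####
After rotation 2 (CCW):
#
#
#
#
After rotation 3 (CW):
####
After rotation 4 (CW):
#
#
#
#
After rotation 5 (CW):
####

Answer: ####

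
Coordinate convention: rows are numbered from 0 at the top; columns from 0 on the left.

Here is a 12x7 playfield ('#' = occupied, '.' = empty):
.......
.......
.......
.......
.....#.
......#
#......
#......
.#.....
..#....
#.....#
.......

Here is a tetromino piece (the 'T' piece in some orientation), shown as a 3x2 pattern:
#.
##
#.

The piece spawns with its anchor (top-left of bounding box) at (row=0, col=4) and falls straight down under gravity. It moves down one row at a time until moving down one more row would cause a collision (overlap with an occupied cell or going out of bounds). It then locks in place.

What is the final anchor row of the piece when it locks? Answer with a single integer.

Spawn at (row=0, col=4). Try each row:
  row 0: fits
  row 1: fits
  row 2: fits
  row 3: blocked -> lock at row 2

Answer: 2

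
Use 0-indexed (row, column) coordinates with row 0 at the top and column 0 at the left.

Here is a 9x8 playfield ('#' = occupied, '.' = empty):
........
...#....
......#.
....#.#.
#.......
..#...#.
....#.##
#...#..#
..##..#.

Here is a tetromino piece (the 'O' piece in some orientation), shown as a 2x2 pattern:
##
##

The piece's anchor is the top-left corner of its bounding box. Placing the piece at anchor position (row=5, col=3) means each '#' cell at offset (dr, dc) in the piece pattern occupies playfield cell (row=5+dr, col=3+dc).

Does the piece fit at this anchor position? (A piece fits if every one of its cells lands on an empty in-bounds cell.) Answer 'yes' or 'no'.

Answer: no

Derivation:
Check each piece cell at anchor (5, 3):
  offset (0,0) -> (5,3): empty -> OK
  offset (0,1) -> (5,4): empty -> OK
  offset (1,0) -> (6,3): empty -> OK
  offset (1,1) -> (6,4): occupied ('#') -> FAIL
All cells valid: no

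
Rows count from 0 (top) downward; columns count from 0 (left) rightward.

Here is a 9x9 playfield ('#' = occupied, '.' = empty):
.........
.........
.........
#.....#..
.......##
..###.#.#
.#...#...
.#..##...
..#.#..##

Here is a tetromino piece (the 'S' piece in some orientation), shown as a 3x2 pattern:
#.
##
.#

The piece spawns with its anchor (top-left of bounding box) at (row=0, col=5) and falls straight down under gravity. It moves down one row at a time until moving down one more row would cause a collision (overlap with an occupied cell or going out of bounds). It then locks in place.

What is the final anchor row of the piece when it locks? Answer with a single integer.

Answer: 0

Derivation:
Spawn at (row=0, col=5). Try each row:
  row 0: fits
  row 1: blocked -> lock at row 0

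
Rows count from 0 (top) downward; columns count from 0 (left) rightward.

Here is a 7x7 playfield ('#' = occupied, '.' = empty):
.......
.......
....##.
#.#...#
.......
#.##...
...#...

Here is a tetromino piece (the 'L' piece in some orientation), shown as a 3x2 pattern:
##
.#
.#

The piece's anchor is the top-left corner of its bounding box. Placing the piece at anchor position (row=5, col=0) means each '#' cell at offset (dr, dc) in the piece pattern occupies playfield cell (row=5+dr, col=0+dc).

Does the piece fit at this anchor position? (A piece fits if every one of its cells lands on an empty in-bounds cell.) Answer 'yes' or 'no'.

Answer: no

Derivation:
Check each piece cell at anchor (5, 0):
  offset (0,0) -> (5,0): occupied ('#') -> FAIL
  offset (0,1) -> (5,1): empty -> OK
  offset (1,1) -> (6,1): empty -> OK
  offset (2,1) -> (7,1): out of bounds -> FAIL
All cells valid: no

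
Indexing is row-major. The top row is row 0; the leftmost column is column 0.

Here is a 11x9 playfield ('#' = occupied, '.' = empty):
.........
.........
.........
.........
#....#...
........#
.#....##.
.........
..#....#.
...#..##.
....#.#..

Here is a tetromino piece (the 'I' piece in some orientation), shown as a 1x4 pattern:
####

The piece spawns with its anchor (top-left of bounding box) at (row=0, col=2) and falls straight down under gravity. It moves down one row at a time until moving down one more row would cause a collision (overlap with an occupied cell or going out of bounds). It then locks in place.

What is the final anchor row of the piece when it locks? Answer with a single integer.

Spawn at (row=0, col=2). Try each row:
  row 0: fits
  row 1: fits
  row 2: fits
  row 3: fits
  row 4: blocked -> lock at row 3

Answer: 3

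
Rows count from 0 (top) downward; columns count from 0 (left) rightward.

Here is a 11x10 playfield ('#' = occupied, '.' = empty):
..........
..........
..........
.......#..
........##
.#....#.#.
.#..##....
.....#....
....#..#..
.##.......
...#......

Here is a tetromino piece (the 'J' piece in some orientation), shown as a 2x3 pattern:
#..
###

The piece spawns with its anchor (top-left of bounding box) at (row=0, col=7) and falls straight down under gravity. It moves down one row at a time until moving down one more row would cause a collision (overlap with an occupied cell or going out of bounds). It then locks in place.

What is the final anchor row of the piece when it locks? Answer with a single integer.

Answer: 1

Derivation:
Spawn at (row=0, col=7). Try each row:
  row 0: fits
  row 1: fits
  row 2: blocked -> lock at row 1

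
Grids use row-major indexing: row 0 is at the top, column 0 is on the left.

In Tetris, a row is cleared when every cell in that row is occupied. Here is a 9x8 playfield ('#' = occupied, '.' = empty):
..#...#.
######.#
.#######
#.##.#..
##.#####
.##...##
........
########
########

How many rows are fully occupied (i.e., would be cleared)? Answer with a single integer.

Check each row:
  row 0: 6 empty cells -> not full
  row 1: 1 empty cell -> not full
  row 2: 1 empty cell -> not full
  row 3: 4 empty cells -> not full
  row 4: 1 empty cell -> not full
  row 5: 4 empty cells -> not full
  row 6: 8 empty cells -> not full
  row 7: 0 empty cells -> FULL (clear)
  row 8: 0 empty cells -> FULL (clear)
Total rows cleared: 2

Answer: 2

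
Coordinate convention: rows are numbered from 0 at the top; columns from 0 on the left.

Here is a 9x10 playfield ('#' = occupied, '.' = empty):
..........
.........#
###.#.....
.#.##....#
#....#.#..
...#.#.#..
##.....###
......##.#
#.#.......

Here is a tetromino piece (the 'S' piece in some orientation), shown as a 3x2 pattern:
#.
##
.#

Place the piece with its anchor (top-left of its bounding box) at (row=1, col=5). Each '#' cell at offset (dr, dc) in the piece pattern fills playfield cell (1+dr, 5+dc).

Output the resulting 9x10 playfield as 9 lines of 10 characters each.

Answer: ..........
.....#...#
###.###...
.#.##.#..#
#....#.#..
...#.#.#..
##.....###
......##.#
#.#.......

Derivation:
Fill (1+0,5+0) = (1,5)
Fill (1+1,5+0) = (2,5)
Fill (1+1,5+1) = (2,6)
Fill (1+2,5+1) = (3,6)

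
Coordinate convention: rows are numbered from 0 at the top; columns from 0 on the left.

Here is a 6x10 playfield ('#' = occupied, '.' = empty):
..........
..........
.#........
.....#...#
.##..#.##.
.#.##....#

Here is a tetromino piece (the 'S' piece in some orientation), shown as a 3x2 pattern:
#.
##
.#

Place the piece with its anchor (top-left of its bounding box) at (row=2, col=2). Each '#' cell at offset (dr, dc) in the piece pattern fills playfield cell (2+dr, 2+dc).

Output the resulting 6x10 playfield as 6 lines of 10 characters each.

Answer: ..........
..........
.##.......
..##.#...#
.###.#.##.
.#.##....#

Derivation:
Fill (2+0,2+0) = (2,2)
Fill (2+1,2+0) = (3,2)
Fill (2+1,2+1) = (3,3)
Fill (2+2,2+1) = (4,3)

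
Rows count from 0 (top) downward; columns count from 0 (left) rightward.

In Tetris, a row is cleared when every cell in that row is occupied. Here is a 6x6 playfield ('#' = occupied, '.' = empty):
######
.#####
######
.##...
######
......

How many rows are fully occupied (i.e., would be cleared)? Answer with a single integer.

Answer: 3

Derivation:
Check each row:
  row 0: 0 empty cells -> FULL (clear)
  row 1: 1 empty cell -> not full
  row 2: 0 empty cells -> FULL (clear)
  row 3: 4 empty cells -> not full
  row 4: 0 empty cells -> FULL (clear)
  row 5: 6 empty cells -> not full
Total rows cleared: 3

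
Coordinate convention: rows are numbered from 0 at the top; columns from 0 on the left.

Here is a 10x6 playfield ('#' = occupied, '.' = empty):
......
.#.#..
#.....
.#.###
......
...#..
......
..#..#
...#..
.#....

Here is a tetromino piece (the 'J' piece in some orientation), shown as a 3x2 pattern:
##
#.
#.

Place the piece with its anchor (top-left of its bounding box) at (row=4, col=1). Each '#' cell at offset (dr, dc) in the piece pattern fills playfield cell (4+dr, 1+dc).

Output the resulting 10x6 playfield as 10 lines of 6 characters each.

Answer: ......
.#.#..
#.....
.#.###
.##...
.#.#..
.#....
..#..#
...#..
.#....

Derivation:
Fill (4+0,1+0) = (4,1)
Fill (4+0,1+1) = (4,2)
Fill (4+1,1+0) = (5,1)
Fill (4+2,1+0) = (6,1)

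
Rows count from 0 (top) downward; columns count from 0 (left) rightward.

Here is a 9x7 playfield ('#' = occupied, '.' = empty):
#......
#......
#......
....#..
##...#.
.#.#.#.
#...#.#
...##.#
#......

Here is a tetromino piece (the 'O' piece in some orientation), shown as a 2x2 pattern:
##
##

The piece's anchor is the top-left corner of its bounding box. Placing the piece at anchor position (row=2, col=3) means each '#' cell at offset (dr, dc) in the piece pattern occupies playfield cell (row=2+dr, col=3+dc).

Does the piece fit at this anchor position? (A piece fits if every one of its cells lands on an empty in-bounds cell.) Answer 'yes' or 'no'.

Check each piece cell at anchor (2, 3):
  offset (0,0) -> (2,3): empty -> OK
  offset (0,1) -> (2,4): empty -> OK
  offset (1,0) -> (3,3): empty -> OK
  offset (1,1) -> (3,4): occupied ('#') -> FAIL
All cells valid: no

Answer: no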